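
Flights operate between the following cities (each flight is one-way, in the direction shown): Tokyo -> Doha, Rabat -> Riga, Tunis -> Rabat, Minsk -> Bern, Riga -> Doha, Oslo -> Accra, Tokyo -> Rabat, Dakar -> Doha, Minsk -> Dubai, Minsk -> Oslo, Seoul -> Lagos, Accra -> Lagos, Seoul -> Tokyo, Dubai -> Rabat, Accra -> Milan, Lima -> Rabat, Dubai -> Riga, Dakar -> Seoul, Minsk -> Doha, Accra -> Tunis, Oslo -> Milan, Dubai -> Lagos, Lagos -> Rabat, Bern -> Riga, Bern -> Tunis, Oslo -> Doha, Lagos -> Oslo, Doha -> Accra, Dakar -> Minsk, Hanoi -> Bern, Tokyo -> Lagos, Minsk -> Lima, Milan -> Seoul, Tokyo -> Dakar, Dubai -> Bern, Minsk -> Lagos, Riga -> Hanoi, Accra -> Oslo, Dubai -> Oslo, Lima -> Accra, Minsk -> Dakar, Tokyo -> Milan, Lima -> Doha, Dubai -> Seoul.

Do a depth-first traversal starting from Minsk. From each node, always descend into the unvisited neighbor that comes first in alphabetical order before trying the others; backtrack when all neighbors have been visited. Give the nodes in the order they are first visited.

Minsk → Bern → Riga → Doha → Accra → Lagos → Oslo → Milan → Seoul → Tokyo → Dakar → Rabat → Tunis → Hanoi → Dubai → Lima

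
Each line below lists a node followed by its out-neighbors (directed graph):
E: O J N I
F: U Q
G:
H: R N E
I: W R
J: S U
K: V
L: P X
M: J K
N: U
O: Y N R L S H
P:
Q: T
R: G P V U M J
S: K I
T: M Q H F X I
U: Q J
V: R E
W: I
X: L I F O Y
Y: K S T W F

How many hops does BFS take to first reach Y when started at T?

Level 0: T
Level 1: F, H, I, M, Q, X
Level 2: E, J, K, L, N, O, R, U, W, Y
Level 3: G, P, S, V
Y first appears at level 2.

2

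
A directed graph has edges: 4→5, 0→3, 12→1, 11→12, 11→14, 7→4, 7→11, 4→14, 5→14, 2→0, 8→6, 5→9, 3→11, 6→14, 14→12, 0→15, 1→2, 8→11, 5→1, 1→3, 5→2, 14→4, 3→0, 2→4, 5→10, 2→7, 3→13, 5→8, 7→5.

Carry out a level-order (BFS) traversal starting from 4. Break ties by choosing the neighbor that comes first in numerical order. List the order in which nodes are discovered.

Visit 4; enqueue 5, 14 → queue [5, 14]
Visit 5; enqueue 1, 2, 8, 9, 10 → queue [14, 1, 2, 8, 9, 10]
Visit 14; enqueue 12 → queue [1, 2, 8, 9, 10, 12]
Visit 1; enqueue 3 → queue [2, 8, 9, 10, 12, 3]
Visit 2; enqueue 0, 7 → queue [8, 9, 10, 12, 3, 0, 7]
Visit 8; enqueue 6, 11 → queue [9, 10, 12, 3, 0, 7, 6, 11]
Visit 9 → queue [10, 12, 3, 0, 7, 6, 11]
Visit 10 → queue [12, 3, 0, 7, 6, 11]
Visit 12 → queue [3, 0, 7, 6, 11]
Visit 3; enqueue 13 → queue [0, 7, 6, 11, 13]
Visit 0; enqueue 15 → queue [7, 6, 11, 13, 15]
Visit 7 → queue [6, 11, 13, 15]
Visit 6 → queue [11, 13, 15]
Visit 11 → queue [13, 15]
Visit 13 → queue [15]
Visit 15 → queue []

4, 5, 14, 1, 2, 8, 9, 10, 12, 3, 0, 7, 6, 11, 13, 15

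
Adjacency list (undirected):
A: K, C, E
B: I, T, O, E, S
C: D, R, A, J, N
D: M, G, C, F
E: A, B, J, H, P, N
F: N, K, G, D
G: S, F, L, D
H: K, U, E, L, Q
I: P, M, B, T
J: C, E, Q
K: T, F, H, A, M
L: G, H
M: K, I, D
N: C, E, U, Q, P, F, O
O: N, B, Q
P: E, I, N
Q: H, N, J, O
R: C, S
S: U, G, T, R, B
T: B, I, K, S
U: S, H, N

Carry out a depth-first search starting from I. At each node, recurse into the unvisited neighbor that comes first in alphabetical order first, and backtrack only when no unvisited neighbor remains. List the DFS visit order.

I B E A C D F G L H K M T S R U N O Q J P

Visit I
I → B
B → E
E → A
A → C
C → D
D → F
F → G
G → L
L → H
H → K
K → M
K → T
T → S
S → R
S → U
U → N
N → O
O → Q
Q → J
N → P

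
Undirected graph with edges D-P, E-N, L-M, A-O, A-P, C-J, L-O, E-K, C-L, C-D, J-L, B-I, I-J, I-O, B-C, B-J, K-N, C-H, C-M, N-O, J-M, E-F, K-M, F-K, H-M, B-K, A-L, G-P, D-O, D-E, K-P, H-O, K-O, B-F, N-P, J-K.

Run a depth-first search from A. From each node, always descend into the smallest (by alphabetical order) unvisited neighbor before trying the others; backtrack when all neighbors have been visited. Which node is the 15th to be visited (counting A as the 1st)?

P

Visit A
A → L
L → C
C → B
B → F
F → E
E → D
D → O
O → H
H → M
M → J
J → I
J → K
K → N
N → P
P → G

Visit order: A, L, C, B, F, E, D, O, H, M, J, I, K, N, P, G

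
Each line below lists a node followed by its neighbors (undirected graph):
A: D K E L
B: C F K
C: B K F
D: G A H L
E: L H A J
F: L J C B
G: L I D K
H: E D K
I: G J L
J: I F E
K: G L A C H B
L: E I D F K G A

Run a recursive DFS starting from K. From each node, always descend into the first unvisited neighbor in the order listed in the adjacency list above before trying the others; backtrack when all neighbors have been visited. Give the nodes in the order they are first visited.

K G L E H D A J I F C B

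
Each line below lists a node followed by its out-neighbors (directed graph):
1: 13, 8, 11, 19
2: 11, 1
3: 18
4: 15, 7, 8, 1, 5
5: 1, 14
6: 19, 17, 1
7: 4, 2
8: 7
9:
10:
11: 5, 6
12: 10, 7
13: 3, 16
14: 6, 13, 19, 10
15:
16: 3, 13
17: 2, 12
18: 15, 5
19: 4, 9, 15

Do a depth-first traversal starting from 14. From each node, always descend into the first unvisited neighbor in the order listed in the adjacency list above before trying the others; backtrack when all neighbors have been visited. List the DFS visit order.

Visit 14
14 → 6
6 → 19
19 → 4
4 → 15
4 → 7
7 → 2
2 → 11
11 → 5
5 → 1
1 → 13
13 → 3
3 → 18
13 → 16
1 → 8
19 → 9
6 → 17
17 → 12
12 → 10

14 -> 6 -> 19 -> 4 -> 15 -> 7 -> 2 -> 11 -> 5 -> 1 -> 13 -> 3 -> 18 -> 16 -> 8 -> 9 -> 17 -> 12 -> 10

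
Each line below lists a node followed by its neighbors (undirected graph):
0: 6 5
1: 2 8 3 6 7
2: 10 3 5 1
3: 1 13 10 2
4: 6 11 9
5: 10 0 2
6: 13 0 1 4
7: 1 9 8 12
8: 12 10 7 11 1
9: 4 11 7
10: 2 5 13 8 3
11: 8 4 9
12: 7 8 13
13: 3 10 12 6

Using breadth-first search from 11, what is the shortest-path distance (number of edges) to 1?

Level 0: 11
Level 1: 4, 8, 9
Level 2: 1, 6, 7, 10, 12
Level 3: 0, 2, 3, 5, 13
1 first appears at level 2.

2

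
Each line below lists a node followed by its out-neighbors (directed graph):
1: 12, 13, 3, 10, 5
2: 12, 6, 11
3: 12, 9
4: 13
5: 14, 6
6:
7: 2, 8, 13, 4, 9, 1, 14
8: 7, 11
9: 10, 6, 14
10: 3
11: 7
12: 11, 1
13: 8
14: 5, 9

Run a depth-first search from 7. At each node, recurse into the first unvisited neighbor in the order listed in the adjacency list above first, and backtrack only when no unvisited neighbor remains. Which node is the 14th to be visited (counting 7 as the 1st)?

Visit 7
7 → 2
2 → 12
12 → 11
12 → 1
1 → 13
13 → 8
1 → 3
3 → 9
9 → 10
9 → 6
9 → 14
14 → 5
7 → 4

Visit order: 7, 2, 12, 11, 1, 13, 8, 3, 9, 10, 6, 14, 5, 4

4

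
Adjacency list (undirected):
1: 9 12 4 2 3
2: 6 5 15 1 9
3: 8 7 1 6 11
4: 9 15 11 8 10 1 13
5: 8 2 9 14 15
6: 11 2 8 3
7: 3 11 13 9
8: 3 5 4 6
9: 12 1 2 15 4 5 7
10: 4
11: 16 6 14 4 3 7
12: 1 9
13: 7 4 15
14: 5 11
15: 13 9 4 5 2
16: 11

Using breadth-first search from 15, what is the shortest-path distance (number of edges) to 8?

2

Level 0: 15
Level 1: 2, 4, 5, 9, 13
Level 2: 1, 6, 7, 8, 10, 11, 12, 14
Level 3: 3, 16
8 first appears at level 2.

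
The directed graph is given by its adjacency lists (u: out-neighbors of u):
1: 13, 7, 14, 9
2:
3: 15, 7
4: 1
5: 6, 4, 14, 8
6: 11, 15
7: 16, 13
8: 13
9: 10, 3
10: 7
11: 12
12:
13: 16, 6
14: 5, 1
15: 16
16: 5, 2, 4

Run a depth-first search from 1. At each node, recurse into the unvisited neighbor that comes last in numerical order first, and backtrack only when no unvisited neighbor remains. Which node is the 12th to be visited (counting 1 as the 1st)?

Visit 1
1 → 14
14 → 5
5 → 8
8 → 13
13 → 16
16 → 4
16 → 2
13 → 6
6 → 15
6 → 11
11 → 12
1 → 9
9 → 10
10 → 7
9 → 3

Visit order: 1, 14, 5, 8, 13, 16, 4, 2, 6, 15, 11, 12, 9, 10, 7, 3

12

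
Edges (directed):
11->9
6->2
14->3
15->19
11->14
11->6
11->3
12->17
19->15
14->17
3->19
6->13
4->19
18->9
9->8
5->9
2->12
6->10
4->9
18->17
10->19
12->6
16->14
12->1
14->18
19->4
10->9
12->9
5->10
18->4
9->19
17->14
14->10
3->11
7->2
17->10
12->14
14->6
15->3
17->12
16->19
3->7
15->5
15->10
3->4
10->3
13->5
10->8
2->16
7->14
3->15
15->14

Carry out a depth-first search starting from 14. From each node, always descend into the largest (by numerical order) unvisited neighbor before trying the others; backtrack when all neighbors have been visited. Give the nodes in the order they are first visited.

14 -> 18 -> 17 -> 12 -> 9 -> 19 -> 15 -> 10 -> 8 -> 3 -> 11 -> 6 -> 13 -> 5 -> 2 -> 16 -> 7 -> 4 -> 1

Visit 14
14 → 18
18 → 17
17 → 12
12 → 9
9 → 19
19 → 15
15 → 10
10 → 8
10 → 3
3 → 11
11 → 6
6 → 13
13 → 5
6 → 2
2 → 16
3 → 7
3 → 4
12 → 1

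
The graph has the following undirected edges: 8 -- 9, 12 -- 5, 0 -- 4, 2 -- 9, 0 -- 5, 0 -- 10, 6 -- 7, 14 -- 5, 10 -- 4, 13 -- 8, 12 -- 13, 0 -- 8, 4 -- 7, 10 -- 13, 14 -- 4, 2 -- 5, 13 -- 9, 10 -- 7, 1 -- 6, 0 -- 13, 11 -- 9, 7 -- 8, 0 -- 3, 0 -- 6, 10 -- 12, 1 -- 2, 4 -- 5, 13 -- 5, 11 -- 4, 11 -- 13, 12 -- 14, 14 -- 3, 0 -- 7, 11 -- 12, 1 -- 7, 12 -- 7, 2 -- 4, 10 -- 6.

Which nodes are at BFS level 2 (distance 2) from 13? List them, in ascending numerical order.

Level 0: 13
Level 1: 0, 5, 8, 9, 10, 11, 12
Level 2: 2, 3, 4, 6, 7, 14
Level 3: 1

2, 3, 4, 6, 7, 14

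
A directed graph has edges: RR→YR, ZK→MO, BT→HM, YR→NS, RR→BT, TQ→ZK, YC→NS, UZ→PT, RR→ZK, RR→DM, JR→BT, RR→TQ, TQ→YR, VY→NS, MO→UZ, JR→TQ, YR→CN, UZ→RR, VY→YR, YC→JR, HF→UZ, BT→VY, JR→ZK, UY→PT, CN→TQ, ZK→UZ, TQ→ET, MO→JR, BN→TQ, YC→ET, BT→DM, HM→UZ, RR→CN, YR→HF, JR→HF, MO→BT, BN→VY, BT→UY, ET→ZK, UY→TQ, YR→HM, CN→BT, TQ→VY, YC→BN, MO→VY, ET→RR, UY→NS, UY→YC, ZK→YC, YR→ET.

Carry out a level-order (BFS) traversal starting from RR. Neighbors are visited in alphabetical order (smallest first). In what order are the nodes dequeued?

Visit RR; enqueue BT, CN, DM, TQ, YR, ZK → queue [BT, CN, DM, TQ, YR, ZK]
Visit BT; enqueue HM, UY, VY → queue [CN, DM, TQ, YR, ZK, HM, UY, VY]
Visit CN → queue [DM, TQ, YR, ZK, HM, UY, VY]
Visit DM → queue [TQ, YR, ZK, HM, UY, VY]
Visit TQ; enqueue ET → queue [YR, ZK, HM, UY, VY, ET]
Visit YR; enqueue HF, NS → queue [ZK, HM, UY, VY, ET, HF, NS]
Visit ZK; enqueue MO, UZ, YC → queue [HM, UY, VY, ET, HF, NS, MO, UZ, YC]
Visit HM → queue [UY, VY, ET, HF, NS, MO, UZ, YC]
Visit UY; enqueue PT → queue [VY, ET, HF, NS, MO, UZ, YC, PT]
Visit VY → queue [ET, HF, NS, MO, UZ, YC, PT]
Visit ET → queue [HF, NS, MO, UZ, YC, PT]
Visit HF → queue [NS, MO, UZ, YC, PT]
Visit NS → queue [MO, UZ, YC, PT]
Visit MO; enqueue JR → queue [UZ, YC, PT, JR]
Visit UZ → queue [YC, PT, JR]
Visit YC; enqueue BN → queue [PT, JR, BN]
Visit PT → queue [JR, BN]
Visit JR → queue [BN]
Visit BN → queue []

RR BT CN DM TQ YR ZK HM UY VY ET HF NS MO UZ YC PT JR BN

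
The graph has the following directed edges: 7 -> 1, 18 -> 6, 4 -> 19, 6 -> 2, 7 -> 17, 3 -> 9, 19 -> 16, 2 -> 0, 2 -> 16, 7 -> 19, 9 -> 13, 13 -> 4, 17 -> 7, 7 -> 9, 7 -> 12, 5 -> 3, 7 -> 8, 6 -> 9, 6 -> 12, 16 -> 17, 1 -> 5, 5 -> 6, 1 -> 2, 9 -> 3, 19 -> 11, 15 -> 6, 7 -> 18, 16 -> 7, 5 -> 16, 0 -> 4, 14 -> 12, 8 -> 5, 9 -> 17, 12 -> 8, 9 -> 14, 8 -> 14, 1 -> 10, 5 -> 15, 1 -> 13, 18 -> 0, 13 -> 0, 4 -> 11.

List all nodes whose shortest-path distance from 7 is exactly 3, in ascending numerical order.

Level 0: 7
Level 1: 1, 8, 9, 12, 17, 18, 19
Level 2: 0, 2, 3, 5, 6, 10, 11, 13, 14, 16
Level 3: 4, 15

4, 15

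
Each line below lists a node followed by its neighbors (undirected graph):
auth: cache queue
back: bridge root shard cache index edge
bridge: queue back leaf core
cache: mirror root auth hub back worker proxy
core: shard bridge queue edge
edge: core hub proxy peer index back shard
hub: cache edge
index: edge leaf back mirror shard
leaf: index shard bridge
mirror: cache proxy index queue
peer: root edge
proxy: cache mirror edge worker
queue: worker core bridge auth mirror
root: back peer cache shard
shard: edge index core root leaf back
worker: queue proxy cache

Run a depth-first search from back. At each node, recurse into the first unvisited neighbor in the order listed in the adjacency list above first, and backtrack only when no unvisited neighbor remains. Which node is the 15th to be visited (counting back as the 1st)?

hub

Visit back
back → bridge
bridge → queue
queue → worker
worker → proxy
proxy → cache
cache → mirror
mirror → index
index → edge
edge → core
core → shard
shard → root
root → peer
shard → leaf
edge → hub
cache → auth

Visit order: back, bridge, queue, worker, proxy, cache, mirror, index, edge, core, shard, root, peer, leaf, hub, auth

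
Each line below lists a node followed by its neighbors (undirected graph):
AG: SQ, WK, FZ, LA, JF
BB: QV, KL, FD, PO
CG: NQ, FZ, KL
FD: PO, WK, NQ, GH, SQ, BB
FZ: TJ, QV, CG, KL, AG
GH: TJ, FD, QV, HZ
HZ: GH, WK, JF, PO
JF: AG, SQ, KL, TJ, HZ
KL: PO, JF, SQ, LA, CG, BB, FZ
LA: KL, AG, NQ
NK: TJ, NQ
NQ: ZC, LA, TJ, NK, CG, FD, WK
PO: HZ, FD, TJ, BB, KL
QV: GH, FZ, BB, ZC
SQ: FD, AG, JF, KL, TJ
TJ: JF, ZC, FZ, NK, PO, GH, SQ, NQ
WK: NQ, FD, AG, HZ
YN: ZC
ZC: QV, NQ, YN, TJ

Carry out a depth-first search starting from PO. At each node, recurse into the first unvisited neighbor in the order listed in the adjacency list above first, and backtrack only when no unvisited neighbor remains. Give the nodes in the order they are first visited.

PO HZ GH TJ JF AG SQ FD WK NQ ZC QV FZ CG KL LA BB YN NK

Visit PO
PO → HZ
HZ → GH
GH → TJ
TJ → JF
JF → AG
AG → SQ
SQ → FD
FD → WK
WK → NQ
NQ → ZC
ZC → QV
QV → FZ
FZ → CG
CG → KL
KL → LA
KL → BB
ZC → YN
NQ → NK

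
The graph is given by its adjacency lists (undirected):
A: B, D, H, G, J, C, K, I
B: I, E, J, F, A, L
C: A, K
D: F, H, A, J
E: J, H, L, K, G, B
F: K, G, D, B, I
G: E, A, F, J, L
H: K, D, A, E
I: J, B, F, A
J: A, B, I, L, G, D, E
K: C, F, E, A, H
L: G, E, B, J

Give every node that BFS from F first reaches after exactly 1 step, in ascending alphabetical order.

B, D, G, I, K

Level 0: F
Level 1: B, D, G, I, K
Level 2: A, C, E, H, J, L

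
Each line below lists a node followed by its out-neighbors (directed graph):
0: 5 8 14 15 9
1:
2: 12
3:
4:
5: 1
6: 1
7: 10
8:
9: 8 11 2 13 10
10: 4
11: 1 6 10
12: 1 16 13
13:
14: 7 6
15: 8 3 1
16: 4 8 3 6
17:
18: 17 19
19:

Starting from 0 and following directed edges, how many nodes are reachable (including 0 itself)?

17

BFS from 0 visits: 0, 5, 8, 9, 14, 15, 1, 2, 10, 11, 13, 6, 7, 3, 12, 4, 16
Reachable nodes: 17 of 20 total.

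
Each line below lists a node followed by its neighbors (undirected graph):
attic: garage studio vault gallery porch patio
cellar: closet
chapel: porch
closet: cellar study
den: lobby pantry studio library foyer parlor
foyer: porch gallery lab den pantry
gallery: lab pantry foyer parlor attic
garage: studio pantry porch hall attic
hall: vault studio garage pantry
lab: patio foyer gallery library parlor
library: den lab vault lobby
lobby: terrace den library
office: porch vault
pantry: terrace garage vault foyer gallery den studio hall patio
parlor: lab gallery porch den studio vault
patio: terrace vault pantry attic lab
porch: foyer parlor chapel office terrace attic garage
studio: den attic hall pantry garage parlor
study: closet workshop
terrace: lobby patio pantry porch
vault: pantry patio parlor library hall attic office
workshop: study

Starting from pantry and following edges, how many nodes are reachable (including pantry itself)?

18

BFS from pantry visits: pantry, den, foyer, gallery, garage, hall, patio, studio, terrace, vault, library, lobby, parlor, lab, porch, attic, office, chapel
Reachable nodes: 18 of 22 total.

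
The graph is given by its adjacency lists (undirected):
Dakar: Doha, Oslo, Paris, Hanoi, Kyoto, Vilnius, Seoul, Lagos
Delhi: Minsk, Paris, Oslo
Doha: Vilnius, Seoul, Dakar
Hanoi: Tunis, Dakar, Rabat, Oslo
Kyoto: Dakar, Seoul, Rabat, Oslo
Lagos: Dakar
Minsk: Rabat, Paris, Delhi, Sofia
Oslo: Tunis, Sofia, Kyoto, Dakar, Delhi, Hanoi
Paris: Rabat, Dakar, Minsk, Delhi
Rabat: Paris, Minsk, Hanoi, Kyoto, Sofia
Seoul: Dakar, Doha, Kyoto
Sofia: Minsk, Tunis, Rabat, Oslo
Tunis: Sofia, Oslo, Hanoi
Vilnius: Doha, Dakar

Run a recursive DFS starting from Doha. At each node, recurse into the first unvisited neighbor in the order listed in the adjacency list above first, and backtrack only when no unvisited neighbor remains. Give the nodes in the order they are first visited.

Doha Vilnius Dakar Oslo Tunis Sofia Minsk Rabat Paris Delhi Hanoi Kyoto Seoul Lagos

Visit Doha
Doha → Vilnius
Vilnius → Dakar
Dakar → Oslo
Oslo → Tunis
Tunis → Sofia
Sofia → Minsk
Minsk → Rabat
Rabat → Paris
Paris → Delhi
Rabat → Hanoi
Rabat → Kyoto
Kyoto → Seoul
Dakar → Lagos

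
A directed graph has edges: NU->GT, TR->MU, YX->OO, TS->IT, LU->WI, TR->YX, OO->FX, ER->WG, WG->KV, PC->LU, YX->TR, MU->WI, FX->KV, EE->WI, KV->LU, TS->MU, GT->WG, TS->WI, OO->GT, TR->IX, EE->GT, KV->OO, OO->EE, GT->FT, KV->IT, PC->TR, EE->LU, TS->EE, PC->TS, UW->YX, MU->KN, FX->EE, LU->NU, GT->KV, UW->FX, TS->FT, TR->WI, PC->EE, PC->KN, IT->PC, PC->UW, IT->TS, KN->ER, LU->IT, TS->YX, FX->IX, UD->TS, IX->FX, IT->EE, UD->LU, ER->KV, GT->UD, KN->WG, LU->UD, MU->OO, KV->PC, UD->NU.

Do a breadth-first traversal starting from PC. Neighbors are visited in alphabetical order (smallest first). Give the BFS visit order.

PC → EE → KN → LU → TR → TS → UW → GT → WI → ER → WG → IT → NU → UD → IX → MU → YX → FT → FX → KV → OO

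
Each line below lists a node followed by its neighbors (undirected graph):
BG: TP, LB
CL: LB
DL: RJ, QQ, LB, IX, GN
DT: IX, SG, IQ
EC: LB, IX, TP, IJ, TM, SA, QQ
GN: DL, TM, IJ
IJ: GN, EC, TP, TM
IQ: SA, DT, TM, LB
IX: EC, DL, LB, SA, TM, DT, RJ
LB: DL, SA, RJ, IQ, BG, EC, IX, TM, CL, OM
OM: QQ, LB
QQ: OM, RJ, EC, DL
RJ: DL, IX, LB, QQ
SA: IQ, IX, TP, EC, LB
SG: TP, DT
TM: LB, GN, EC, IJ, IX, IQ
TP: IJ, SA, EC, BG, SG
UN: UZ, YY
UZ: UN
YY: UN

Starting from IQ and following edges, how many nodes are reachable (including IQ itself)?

BFS from IQ visits: IQ, SA, DT, TM, LB, IX, TP, EC, SG, GN, IJ, DL, RJ, BG, CL, OM, QQ
Reachable nodes: 17 of 20 total.

17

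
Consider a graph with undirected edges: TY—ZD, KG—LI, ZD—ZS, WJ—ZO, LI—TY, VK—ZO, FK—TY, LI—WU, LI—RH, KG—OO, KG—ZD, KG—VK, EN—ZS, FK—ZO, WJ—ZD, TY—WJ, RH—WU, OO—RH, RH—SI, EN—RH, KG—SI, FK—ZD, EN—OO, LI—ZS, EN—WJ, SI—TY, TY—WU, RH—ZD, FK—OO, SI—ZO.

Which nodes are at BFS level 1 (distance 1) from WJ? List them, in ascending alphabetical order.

EN, TY, ZD, ZO

Level 0: WJ
Level 1: EN, TY, ZD, ZO
Level 2: FK, KG, LI, OO, RH, SI, VK, WU, ZS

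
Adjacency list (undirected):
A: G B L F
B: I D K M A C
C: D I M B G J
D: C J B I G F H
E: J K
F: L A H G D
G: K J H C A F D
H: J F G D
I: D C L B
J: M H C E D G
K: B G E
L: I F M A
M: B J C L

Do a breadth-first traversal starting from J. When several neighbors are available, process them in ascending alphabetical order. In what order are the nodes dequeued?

Visit J; enqueue C, D, E, G, H, M → queue [C, D, E, G, H, M]
Visit C; enqueue B, I → queue [D, E, G, H, M, B, I]
Visit D; enqueue F → queue [E, G, H, M, B, I, F]
Visit E; enqueue K → queue [G, H, M, B, I, F, K]
Visit G; enqueue A → queue [H, M, B, I, F, K, A]
Visit H → queue [M, B, I, F, K, A]
Visit M; enqueue L → queue [B, I, F, K, A, L]
Visit B → queue [I, F, K, A, L]
Visit I → queue [F, K, A, L]
Visit F → queue [K, A, L]
Visit K → queue [A, L]
Visit A → queue [L]
Visit L → queue []

J -> C -> D -> E -> G -> H -> M -> B -> I -> F -> K -> A -> L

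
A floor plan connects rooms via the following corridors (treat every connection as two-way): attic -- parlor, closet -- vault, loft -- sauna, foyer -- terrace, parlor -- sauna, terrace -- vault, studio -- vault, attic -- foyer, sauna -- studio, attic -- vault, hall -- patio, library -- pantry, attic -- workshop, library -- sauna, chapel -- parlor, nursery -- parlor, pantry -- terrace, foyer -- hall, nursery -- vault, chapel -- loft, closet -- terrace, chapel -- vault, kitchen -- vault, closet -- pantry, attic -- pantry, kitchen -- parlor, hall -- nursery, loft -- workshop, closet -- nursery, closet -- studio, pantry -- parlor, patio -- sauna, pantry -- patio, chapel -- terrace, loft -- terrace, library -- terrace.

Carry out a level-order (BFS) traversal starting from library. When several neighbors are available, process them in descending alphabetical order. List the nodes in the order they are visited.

library, terrace, sauna, pantry, vault, loft, foyer, closet, chapel, studio, patio, parlor, attic, nursery, kitchen, workshop, hall

Visit library; enqueue terrace, sauna, pantry → queue [terrace, sauna, pantry]
Visit terrace; enqueue vault, loft, foyer, closet, chapel → queue [sauna, pantry, vault, loft, foyer, closet, chapel]
Visit sauna; enqueue studio, patio, parlor → queue [pantry, vault, loft, foyer, closet, chapel, studio, patio, parlor]
Visit pantry; enqueue attic → queue [vault, loft, foyer, closet, chapel, studio, patio, parlor, attic]
Visit vault; enqueue nursery, kitchen → queue [loft, foyer, closet, chapel, studio, patio, parlor, attic, nursery, kitchen]
Visit loft; enqueue workshop → queue [foyer, closet, chapel, studio, patio, parlor, attic, nursery, kitchen, workshop]
Visit foyer; enqueue hall → queue [closet, chapel, studio, patio, parlor, attic, nursery, kitchen, workshop, hall]
Visit closet → queue [chapel, studio, patio, parlor, attic, nursery, kitchen, workshop, hall]
Visit chapel → queue [studio, patio, parlor, attic, nursery, kitchen, workshop, hall]
Visit studio → queue [patio, parlor, attic, nursery, kitchen, workshop, hall]
Visit patio → queue [parlor, attic, nursery, kitchen, workshop, hall]
Visit parlor → queue [attic, nursery, kitchen, workshop, hall]
Visit attic → queue [nursery, kitchen, workshop, hall]
Visit nursery → queue [kitchen, workshop, hall]
Visit kitchen → queue [workshop, hall]
Visit workshop → queue [hall]
Visit hall → queue []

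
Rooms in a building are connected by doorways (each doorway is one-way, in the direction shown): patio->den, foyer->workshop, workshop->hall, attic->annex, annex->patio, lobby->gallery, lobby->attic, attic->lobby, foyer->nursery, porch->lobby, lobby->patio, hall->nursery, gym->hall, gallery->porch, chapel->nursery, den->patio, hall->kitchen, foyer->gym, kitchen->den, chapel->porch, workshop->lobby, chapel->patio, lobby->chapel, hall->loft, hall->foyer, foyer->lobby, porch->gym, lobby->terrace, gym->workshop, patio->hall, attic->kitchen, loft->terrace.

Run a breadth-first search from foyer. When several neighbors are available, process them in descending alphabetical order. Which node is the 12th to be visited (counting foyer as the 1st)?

Visit foyer; enqueue workshop, nursery, lobby, gym → queue [workshop, nursery, lobby, gym]
Visit workshop; enqueue hall → queue [nursery, lobby, gym, hall]
Visit nursery → queue [lobby, gym, hall]
Visit lobby; enqueue terrace, patio, gallery, chapel, attic → queue [gym, hall, terrace, patio, gallery, chapel, attic]
Visit gym → queue [hall, terrace, patio, gallery, chapel, attic]
Visit hall; enqueue loft, kitchen → queue [terrace, patio, gallery, chapel, attic, loft, kitchen]
Visit terrace → queue [patio, gallery, chapel, attic, loft, kitchen]
Visit patio; enqueue den → queue [gallery, chapel, attic, loft, kitchen, den]
Visit gallery; enqueue porch → queue [chapel, attic, loft, kitchen, den, porch]
Visit chapel → queue [attic, loft, kitchen, den, porch]
Visit attic; enqueue annex → queue [loft, kitchen, den, porch, annex]
Visit loft → queue [kitchen, den, porch, annex]
Visit kitchen → queue [den, porch, annex]
Visit den → queue [porch, annex]
Visit porch → queue [annex]
Visit annex → queue []

Visit order: foyer, workshop, nursery, lobby, gym, hall, terrace, patio, gallery, chapel, attic, loft, kitchen, den, porch, annex

loft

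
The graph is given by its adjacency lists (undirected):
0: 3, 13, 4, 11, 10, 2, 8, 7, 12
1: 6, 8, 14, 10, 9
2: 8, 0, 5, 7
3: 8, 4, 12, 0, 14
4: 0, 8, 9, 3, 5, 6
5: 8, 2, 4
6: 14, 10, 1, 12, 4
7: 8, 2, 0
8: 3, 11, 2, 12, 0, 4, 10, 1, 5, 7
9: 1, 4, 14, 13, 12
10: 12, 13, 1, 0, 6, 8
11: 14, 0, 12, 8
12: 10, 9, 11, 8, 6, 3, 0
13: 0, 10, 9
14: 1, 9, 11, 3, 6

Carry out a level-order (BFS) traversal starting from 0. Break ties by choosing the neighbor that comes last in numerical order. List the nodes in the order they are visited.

0 13 12 11 10 8 7 4 3 2 9 6 14 1 5

Visit 0; enqueue 13, 12, 11, 10, 8, 7, 4, 3, 2 → queue [13, 12, 11, 10, 8, 7, 4, 3, 2]
Visit 13; enqueue 9 → queue [12, 11, 10, 8, 7, 4, 3, 2, 9]
Visit 12; enqueue 6 → queue [11, 10, 8, 7, 4, 3, 2, 9, 6]
Visit 11; enqueue 14 → queue [10, 8, 7, 4, 3, 2, 9, 6, 14]
Visit 10; enqueue 1 → queue [8, 7, 4, 3, 2, 9, 6, 14, 1]
Visit 8; enqueue 5 → queue [7, 4, 3, 2, 9, 6, 14, 1, 5]
Visit 7 → queue [4, 3, 2, 9, 6, 14, 1, 5]
Visit 4 → queue [3, 2, 9, 6, 14, 1, 5]
Visit 3 → queue [2, 9, 6, 14, 1, 5]
Visit 2 → queue [9, 6, 14, 1, 5]
Visit 9 → queue [6, 14, 1, 5]
Visit 6 → queue [14, 1, 5]
Visit 14 → queue [1, 5]
Visit 1 → queue [5]
Visit 5 → queue []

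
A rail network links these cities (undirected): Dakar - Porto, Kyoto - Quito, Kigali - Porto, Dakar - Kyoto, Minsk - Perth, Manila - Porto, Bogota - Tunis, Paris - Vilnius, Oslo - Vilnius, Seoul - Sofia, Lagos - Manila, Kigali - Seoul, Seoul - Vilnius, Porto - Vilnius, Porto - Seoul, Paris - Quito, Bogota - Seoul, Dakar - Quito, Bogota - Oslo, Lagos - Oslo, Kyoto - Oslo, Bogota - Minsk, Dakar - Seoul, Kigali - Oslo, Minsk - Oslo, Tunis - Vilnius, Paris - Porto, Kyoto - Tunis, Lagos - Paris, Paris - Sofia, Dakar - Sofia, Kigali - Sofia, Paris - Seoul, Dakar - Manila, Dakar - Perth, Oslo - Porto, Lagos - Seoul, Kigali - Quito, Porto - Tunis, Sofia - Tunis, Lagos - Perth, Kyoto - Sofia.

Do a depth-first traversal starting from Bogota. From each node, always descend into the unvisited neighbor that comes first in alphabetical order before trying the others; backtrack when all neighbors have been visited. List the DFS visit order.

Visit Bogota
Bogota → Minsk
Minsk → Oslo
Oslo → Kigali
Kigali → Porto
Porto → Dakar
Dakar → Kyoto
Kyoto → Quito
Quito → Paris
Paris → Lagos
Lagos → Manila
Lagos → Perth
Lagos → Seoul
Seoul → Sofia
Sofia → Tunis
Tunis → Vilnius

Bogota, Minsk, Oslo, Kigali, Porto, Dakar, Kyoto, Quito, Paris, Lagos, Manila, Perth, Seoul, Sofia, Tunis, Vilnius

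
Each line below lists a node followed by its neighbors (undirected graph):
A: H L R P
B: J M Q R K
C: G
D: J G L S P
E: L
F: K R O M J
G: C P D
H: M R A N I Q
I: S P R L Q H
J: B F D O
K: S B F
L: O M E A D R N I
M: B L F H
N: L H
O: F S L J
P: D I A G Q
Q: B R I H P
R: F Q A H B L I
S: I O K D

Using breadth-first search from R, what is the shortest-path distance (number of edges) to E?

Level 0: R
Level 1: A, B, F, H, I, L, Q
Level 2: D, E, J, K, M, N, O, P, S
Level 3: G
Level 4: C
E first appears at level 2.

2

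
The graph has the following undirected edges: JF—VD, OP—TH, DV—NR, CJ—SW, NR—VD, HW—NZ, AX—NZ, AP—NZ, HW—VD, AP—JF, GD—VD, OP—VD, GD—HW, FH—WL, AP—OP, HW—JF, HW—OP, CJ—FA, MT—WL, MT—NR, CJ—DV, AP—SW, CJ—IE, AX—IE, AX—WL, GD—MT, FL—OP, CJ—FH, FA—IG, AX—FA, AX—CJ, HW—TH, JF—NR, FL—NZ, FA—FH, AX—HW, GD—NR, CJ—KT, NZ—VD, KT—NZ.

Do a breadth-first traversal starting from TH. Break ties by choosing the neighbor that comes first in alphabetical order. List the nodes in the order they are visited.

TH → HW → OP → AX → GD → JF → NZ → VD → AP → FL → CJ → FA → IE → WL → MT → NR → KT → SW → DV → FH → IG

Visit TH; enqueue HW, OP → queue [HW, OP]
Visit HW; enqueue AX, GD, JF, NZ, VD → queue [OP, AX, GD, JF, NZ, VD]
Visit OP; enqueue AP, FL → queue [AX, GD, JF, NZ, VD, AP, FL]
Visit AX; enqueue CJ, FA, IE, WL → queue [GD, JF, NZ, VD, AP, FL, CJ, FA, IE, WL]
Visit GD; enqueue MT, NR → queue [JF, NZ, VD, AP, FL, CJ, FA, IE, WL, MT, NR]
Visit JF → queue [NZ, VD, AP, FL, CJ, FA, IE, WL, MT, NR]
Visit NZ; enqueue KT → queue [VD, AP, FL, CJ, FA, IE, WL, MT, NR, KT]
Visit VD → queue [AP, FL, CJ, FA, IE, WL, MT, NR, KT]
Visit AP; enqueue SW → queue [FL, CJ, FA, IE, WL, MT, NR, KT, SW]
Visit FL → queue [CJ, FA, IE, WL, MT, NR, KT, SW]
Visit CJ; enqueue DV, FH → queue [FA, IE, WL, MT, NR, KT, SW, DV, FH]
Visit FA; enqueue IG → queue [IE, WL, MT, NR, KT, SW, DV, FH, IG]
Visit IE → queue [WL, MT, NR, KT, SW, DV, FH, IG]
Visit WL → queue [MT, NR, KT, SW, DV, FH, IG]
Visit MT → queue [NR, KT, SW, DV, FH, IG]
Visit NR → queue [KT, SW, DV, FH, IG]
Visit KT → queue [SW, DV, FH, IG]
Visit SW → queue [DV, FH, IG]
Visit DV → queue [FH, IG]
Visit FH → queue [IG]
Visit IG → queue []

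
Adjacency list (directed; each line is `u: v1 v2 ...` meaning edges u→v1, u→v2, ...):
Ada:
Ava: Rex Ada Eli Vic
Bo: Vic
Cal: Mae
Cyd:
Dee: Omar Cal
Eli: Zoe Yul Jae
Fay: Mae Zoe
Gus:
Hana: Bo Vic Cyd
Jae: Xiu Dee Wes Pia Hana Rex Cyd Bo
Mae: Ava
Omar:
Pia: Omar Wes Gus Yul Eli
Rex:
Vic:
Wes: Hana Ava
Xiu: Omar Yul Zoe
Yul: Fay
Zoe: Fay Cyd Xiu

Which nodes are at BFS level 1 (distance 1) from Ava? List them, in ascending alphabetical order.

Ada, Eli, Rex, Vic

Level 0: Ava
Level 1: Ada, Eli, Rex, Vic
Level 2: Jae, Yul, Zoe
Level 3: Bo, Cyd, Dee, Fay, Hana, Pia, Wes, Xiu
Level 4: Cal, Gus, Mae, Omar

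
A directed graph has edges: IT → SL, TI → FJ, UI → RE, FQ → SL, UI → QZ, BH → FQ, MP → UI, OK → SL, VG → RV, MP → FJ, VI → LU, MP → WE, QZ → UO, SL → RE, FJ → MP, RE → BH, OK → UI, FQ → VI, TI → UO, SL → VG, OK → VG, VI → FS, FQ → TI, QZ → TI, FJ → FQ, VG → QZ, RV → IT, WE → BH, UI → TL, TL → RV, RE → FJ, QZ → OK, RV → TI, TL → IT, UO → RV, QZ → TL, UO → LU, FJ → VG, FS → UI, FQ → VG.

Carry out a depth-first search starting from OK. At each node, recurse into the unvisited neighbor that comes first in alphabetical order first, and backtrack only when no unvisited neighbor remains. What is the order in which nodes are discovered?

Visit OK
OK → SL
SL → RE
RE → BH
BH → FQ
FQ → TI
TI → FJ
FJ → MP
MP → UI
UI → QZ
QZ → TL
TL → IT
TL → RV
QZ → UO
UO → LU
MP → WE
FJ → VG
FQ → VI
VI → FS

OK, SL, RE, BH, FQ, TI, FJ, MP, UI, QZ, TL, IT, RV, UO, LU, WE, VG, VI, FS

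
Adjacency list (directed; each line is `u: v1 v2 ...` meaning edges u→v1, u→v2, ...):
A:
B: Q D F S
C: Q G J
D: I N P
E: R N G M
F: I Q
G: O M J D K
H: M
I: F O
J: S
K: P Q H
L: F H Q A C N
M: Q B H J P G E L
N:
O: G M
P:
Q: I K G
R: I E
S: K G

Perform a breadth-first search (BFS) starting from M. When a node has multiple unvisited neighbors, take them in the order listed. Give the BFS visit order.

Visit M; enqueue Q, B, H, J, P, G, E, L → queue [Q, B, H, J, P, G, E, L]
Visit Q; enqueue I, K → queue [B, H, J, P, G, E, L, I, K]
Visit B; enqueue D, F, S → queue [H, J, P, G, E, L, I, K, D, F, S]
Visit H → queue [J, P, G, E, L, I, K, D, F, S]
Visit J → queue [P, G, E, L, I, K, D, F, S]
Visit P → queue [G, E, L, I, K, D, F, S]
Visit G; enqueue O → queue [E, L, I, K, D, F, S, O]
Visit E; enqueue R, N → queue [L, I, K, D, F, S, O, R, N]
Visit L; enqueue A, C → queue [I, K, D, F, S, O, R, N, A, C]
Visit I → queue [K, D, F, S, O, R, N, A, C]
Visit K → queue [D, F, S, O, R, N, A, C]
Visit D → queue [F, S, O, R, N, A, C]
Visit F → queue [S, O, R, N, A, C]
Visit S → queue [O, R, N, A, C]
Visit O → queue [R, N, A, C]
Visit R → queue [N, A, C]
Visit N → queue [A, C]
Visit A → queue [C]
Visit C → queue []

M → Q → B → H → J → P → G → E → L → I → K → D → F → S → O → R → N → A → C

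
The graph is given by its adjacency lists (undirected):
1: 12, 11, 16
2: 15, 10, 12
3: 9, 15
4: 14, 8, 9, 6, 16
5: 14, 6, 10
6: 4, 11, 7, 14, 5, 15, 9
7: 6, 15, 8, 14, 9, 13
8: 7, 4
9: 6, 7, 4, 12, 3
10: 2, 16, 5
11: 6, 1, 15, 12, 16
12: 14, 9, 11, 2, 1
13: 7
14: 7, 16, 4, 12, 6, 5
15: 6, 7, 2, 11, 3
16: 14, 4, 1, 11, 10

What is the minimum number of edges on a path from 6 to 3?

2

Level 0: 6
Level 1: 4, 5, 7, 9, 11, 14, 15
Level 2: 1, 2, 3, 8, 10, 12, 13, 16
3 first appears at level 2.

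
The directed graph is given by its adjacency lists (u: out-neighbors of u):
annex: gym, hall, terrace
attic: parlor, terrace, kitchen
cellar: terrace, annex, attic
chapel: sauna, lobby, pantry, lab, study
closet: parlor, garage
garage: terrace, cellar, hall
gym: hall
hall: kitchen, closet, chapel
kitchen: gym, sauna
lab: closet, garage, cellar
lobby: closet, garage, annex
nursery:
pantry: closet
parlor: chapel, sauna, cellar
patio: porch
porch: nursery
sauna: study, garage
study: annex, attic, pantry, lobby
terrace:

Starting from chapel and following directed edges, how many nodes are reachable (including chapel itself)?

16

BFS from chapel visits: chapel, sauna, lobby, pantry, lab, study, garage, closet, annex, cellar, attic, terrace, hall, parlor, gym, kitchen
Reachable nodes: 16 of 19 total.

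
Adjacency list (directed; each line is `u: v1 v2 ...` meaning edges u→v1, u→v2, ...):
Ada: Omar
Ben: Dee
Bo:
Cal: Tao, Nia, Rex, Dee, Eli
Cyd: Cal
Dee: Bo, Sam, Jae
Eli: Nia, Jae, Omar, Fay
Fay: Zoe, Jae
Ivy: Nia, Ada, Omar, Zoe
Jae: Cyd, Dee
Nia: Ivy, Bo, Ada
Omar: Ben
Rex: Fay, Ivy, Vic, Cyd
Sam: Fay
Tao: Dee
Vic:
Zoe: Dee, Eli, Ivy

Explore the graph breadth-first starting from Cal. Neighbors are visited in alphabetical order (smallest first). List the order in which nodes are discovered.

Cal -> Dee -> Eli -> Nia -> Rex -> Tao -> Bo -> Jae -> Sam -> Fay -> Omar -> Ada -> Ivy -> Cyd -> Vic -> Zoe -> Ben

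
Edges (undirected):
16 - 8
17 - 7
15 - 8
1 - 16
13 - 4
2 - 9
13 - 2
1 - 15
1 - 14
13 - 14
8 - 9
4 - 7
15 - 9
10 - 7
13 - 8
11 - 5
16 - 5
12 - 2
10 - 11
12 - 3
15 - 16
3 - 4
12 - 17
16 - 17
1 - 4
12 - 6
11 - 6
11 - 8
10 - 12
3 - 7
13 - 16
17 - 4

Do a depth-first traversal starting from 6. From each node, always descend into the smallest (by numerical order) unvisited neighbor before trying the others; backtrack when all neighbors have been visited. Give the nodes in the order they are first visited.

6, 11, 5, 16, 1, 4, 3, 7, 10, 12, 2, 9, 8, 13, 14, 15, 17

Visit 6
6 → 11
11 → 5
5 → 16
16 → 1
1 → 4
4 → 3
3 → 7
7 → 10
10 → 12
12 → 2
2 → 9
9 → 8
8 → 13
13 → 14
8 → 15
12 → 17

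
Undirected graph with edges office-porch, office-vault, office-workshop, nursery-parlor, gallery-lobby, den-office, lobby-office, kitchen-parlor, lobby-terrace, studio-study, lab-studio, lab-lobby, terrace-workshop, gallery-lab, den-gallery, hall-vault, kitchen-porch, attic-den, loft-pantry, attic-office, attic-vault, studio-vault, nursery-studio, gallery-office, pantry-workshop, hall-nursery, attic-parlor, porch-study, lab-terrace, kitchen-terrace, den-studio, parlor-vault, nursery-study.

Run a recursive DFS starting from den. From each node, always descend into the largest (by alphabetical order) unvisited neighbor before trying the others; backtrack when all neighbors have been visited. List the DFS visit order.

Visit den
den → studio
studio → vault
vault → parlor
parlor → nursery
nursery → study
study → porch
porch → office
office → workshop
workshop → terrace
terrace → lobby
lobby → lab
lab → gallery
terrace → kitchen
workshop → pantry
pantry → loft
office → attic
nursery → hall

den, studio, vault, parlor, nursery, study, porch, office, workshop, terrace, lobby, lab, gallery, kitchen, pantry, loft, attic, hall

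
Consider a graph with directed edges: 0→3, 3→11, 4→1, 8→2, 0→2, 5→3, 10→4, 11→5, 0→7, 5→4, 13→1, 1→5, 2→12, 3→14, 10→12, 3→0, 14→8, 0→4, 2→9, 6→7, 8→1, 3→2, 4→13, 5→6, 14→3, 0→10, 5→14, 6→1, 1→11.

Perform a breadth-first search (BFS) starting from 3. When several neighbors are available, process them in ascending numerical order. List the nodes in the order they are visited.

3 -> 0 -> 2 -> 11 -> 14 -> 4 -> 7 -> 10 -> 9 -> 12 -> 5 -> 8 -> 1 -> 13 -> 6

Visit 3; enqueue 0, 2, 11, 14 → queue [0, 2, 11, 14]
Visit 0; enqueue 4, 7, 10 → queue [2, 11, 14, 4, 7, 10]
Visit 2; enqueue 9, 12 → queue [11, 14, 4, 7, 10, 9, 12]
Visit 11; enqueue 5 → queue [14, 4, 7, 10, 9, 12, 5]
Visit 14; enqueue 8 → queue [4, 7, 10, 9, 12, 5, 8]
Visit 4; enqueue 1, 13 → queue [7, 10, 9, 12, 5, 8, 1, 13]
Visit 7 → queue [10, 9, 12, 5, 8, 1, 13]
Visit 10 → queue [9, 12, 5, 8, 1, 13]
Visit 9 → queue [12, 5, 8, 1, 13]
Visit 12 → queue [5, 8, 1, 13]
Visit 5; enqueue 6 → queue [8, 1, 13, 6]
Visit 8 → queue [1, 13, 6]
Visit 1 → queue [13, 6]
Visit 13 → queue [6]
Visit 6 → queue []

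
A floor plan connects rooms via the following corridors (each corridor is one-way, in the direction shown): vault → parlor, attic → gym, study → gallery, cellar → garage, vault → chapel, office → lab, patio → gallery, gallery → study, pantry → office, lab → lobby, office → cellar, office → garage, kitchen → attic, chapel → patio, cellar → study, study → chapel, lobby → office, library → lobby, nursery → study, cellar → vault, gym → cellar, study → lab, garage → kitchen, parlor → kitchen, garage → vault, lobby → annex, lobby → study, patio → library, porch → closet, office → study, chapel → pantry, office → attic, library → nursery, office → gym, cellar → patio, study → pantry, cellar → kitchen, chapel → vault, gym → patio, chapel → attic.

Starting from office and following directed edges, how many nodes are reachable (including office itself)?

BFS from office visits: office, attic, cellar, garage, gym, lab, study, kitchen, patio, vault, lobby, chapel, gallery, pantry, library, parlor, annex, nursery
Reachable nodes: 18 of 20 total.

18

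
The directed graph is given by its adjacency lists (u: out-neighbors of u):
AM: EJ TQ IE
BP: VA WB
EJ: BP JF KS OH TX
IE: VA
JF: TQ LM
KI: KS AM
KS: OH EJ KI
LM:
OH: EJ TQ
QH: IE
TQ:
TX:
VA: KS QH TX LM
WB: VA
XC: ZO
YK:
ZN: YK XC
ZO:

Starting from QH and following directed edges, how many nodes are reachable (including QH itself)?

BFS from QH visits: QH, IE, VA, KS, TX, LM, OH, EJ, KI, TQ, BP, JF, AM, WB
Reachable nodes: 14 of 18 total.

14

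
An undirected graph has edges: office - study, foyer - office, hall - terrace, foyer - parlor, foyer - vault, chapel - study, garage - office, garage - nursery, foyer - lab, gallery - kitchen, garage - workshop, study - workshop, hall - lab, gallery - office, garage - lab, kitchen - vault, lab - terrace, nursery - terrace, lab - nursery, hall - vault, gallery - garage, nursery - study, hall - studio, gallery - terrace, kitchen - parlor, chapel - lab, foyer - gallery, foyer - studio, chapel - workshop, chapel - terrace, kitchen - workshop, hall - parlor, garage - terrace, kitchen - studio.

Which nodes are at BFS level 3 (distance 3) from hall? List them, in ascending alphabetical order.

Level 0: hall
Level 1: lab, parlor, studio, terrace, vault
Level 2: chapel, foyer, gallery, garage, kitchen, nursery
Level 3: office, study, workshop

office, study, workshop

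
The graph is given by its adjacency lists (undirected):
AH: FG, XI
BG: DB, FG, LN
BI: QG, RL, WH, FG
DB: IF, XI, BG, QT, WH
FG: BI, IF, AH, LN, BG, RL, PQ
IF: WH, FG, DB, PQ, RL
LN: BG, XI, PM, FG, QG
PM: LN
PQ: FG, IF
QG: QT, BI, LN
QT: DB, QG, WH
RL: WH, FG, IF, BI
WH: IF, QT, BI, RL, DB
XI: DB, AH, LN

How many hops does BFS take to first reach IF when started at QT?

Level 0: QT
Level 1: DB, QG, WH
Level 2: BG, BI, IF, LN, RL, XI
Level 3: AH, FG, PM, PQ
IF first appears at level 2.

2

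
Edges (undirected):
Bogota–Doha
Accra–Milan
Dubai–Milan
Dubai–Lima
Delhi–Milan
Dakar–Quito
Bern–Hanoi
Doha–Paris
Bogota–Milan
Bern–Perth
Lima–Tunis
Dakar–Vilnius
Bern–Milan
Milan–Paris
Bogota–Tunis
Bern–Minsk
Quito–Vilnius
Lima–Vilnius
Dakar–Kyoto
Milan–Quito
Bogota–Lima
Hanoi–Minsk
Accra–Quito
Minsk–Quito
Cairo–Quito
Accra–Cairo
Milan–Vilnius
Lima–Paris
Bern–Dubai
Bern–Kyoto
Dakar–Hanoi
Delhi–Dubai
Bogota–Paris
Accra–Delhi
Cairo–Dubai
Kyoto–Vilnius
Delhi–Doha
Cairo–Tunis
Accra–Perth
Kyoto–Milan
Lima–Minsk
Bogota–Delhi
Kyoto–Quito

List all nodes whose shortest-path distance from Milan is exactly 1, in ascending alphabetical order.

Accra, Bern, Bogota, Delhi, Dubai, Kyoto, Paris, Quito, Vilnius

Level 0: Milan
Level 1: Accra, Bern, Bogota, Delhi, Dubai, Kyoto, Paris, Quito, Vilnius
Level 2: Cairo, Dakar, Doha, Hanoi, Lima, Minsk, Perth, Tunis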